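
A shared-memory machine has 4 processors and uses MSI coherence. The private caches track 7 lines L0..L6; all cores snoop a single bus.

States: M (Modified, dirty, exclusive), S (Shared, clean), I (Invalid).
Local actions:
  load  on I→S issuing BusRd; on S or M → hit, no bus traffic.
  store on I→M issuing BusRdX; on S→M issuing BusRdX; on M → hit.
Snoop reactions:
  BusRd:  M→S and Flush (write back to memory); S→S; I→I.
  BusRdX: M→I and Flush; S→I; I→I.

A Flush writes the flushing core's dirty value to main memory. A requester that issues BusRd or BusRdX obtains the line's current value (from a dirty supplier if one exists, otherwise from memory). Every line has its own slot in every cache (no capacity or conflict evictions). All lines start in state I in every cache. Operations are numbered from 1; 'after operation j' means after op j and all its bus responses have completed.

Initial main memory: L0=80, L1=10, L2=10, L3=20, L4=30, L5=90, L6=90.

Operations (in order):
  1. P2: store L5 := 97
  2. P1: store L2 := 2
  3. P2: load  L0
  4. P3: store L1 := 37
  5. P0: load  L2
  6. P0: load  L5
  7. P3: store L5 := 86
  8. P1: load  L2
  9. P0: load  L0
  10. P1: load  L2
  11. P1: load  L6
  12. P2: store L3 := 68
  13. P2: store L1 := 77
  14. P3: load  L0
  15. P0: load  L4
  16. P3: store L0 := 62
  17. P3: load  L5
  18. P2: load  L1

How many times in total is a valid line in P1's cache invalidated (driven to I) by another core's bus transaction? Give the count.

invalidations = 0

[1] P2: store L5 := 97 | P0:I, P1:I, P2:M(97), P3:I | bus: BusRdX
[2] P1: store L2 := 2 | P0:I, P1:M(2), P2:I, P3:I | bus: BusRdX
[3] P2: load  L0 | P0:I, P1:I, P2:S(80), P3:I | bus: BusRd
[4] P3: store L1 := 37 | P0:I, P1:I, P2:I, P3:M(37) | bus: BusRdX
[5] P0: load  L2 | P0:S(2), P1:S(2), P2:I, P3:I | bus: BusRd,Flush
[6] P0: load  L5 | P0:S(97), P1:I, P2:S(97), P3:I | bus: BusRd,Flush
[7] P3: store L5 := 86 | P0:I, P1:I, P2:I, P3:M(86) | bus: BusRdX
[8] P1: load  L2 | P0:S(2), P1:S(2), P2:I, P3:I | bus: none
[9] P0: load  L0 | P0:S(80), P1:I, P2:S(80), P3:I | bus: BusRd
[10] P1: load  L2 | P0:S(2), P1:S(2), P2:I, P3:I | bus: none
[11] P1: load  L6 | P0:I, P1:S(90), P2:I, P3:I | bus: BusRd
[12] P2: store L3 := 68 | P0:I, P1:I, P2:M(68), P3:I | bus: BusRdX
[13] P2: store L1 := 77 | P0:I, P1:I, P2:M(77), P3:I | bus: BusRdX,Flush
[14] P3: load  L0 | P0:S(80), P1:I, P2:S(80), P3:S(80) | bus: BusRd
[15] P0: load  L4 | P0:S(30), P1:I, P2:I, P3:I | bus: BusRd
[16] P3: store L0 := 62 | P0:I, P1:I, P2:I, P3:M(62) | bus: BusRdX
[17] P3: load  L5 | P0:I, P1:I, P2:I, P3:M(86) | bus: none
[18] P2: load  L1 | P0:I, P1:I, P2:M(77), P3:I | bus: none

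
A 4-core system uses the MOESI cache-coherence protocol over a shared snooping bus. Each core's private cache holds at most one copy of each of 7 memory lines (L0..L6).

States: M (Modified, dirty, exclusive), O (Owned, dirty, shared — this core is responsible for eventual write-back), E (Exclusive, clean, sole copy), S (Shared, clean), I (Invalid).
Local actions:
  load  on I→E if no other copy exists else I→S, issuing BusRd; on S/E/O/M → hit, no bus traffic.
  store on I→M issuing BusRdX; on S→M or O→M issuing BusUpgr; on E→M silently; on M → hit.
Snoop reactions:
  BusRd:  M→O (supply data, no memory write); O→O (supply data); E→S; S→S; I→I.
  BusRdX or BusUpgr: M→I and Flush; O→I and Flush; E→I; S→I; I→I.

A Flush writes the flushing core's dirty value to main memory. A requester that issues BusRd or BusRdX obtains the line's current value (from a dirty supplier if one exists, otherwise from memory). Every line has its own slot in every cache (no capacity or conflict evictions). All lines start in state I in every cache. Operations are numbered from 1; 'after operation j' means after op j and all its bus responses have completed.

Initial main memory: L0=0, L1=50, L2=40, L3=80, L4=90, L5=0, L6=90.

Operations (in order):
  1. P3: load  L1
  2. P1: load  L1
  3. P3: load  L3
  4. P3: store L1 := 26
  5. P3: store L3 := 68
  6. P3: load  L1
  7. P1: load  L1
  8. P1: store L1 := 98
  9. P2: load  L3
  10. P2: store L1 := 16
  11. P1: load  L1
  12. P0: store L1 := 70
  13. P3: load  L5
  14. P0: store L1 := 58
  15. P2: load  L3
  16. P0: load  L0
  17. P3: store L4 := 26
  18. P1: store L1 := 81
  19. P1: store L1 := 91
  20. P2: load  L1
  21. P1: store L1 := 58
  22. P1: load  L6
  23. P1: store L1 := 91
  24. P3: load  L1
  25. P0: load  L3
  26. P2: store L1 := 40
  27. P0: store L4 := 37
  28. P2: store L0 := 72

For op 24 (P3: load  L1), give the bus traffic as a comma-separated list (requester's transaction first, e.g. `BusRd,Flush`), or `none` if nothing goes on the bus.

bus = BusRd

  op1 P3: load  L1 → I/I/I/E on L1; bus BusRd; mem=50
  op2 P1: load  L1 → I/S/I/S on L1; bus BusRd; mem=50
  op3 P3: load  L3 → I/I/I/E on L3; bus BusRd; mem=80
  op4 P3: store L1 := 26 → I/I/I/M on L1; bus BusUpgr; mem=50
  op5 P3: store L3 := 68 → I/I/I/M on L3; bus (none); mem=80
  op6 P3: load  L1 → I/I/I/M on L1; bus (none); mem=50
  op7 P1: load  L1 → I/S/I/O on L1; bus BusRd; mem=50
  op8 P1: store L1 := 98 → I/M/I/I on L1; bus BusUpgr Flush; mem=26
  op9 P2: load  L3 → I/I/S/O on L3; bus BusRd; mem=80
  op10 P2: store L1 := 16 → I/I/M/I on L1; bus BusRdX Flush; mem=98
  op11 P1: load  L1 → I/S/O/I on L1; bus BusRd; mem=98
  op12 P0: store L1 := 70 → M/I/I/I on L1; bus BusRdX Flush; mem=16
  op13 P3: load  L5 → I/I/I/E on L5; bus BusRd; mem=0
  op14 P0: store L1 := 58 → M/I/I/I on L1; bus (none); mem=16
  op15 P2: load  L3 → I/I/S/O on L3; bus (none); mem=80
  op16 P0: load  L0 → E/I/I/I on L0; bus BusRd; mem=0
  op17 P3: store L4 := 26 → I/I/I/M on L4; bus BusRdX; mem=90
  op18 P1: store L1 := 81 → I/M/I/I on L1; bus BusRdX Flush; mem=58
  op19 P1: store L1 := 91 → I/M/I/I on L1; bus (none); mem=58
  op20 P2: load  L1 → I/O/S/I on L1; bus BusRd; mem=58
  op21 P1: store L1 := 58 → I/M/I/I on L1; bus BusUpgr; mem=58
  op22 P1: load  L6 → I/E/I/I on L6; bus BusRd; mem=90
  op23 P1: store L1 := 91 → I/M/I/I on L1; bus (none); mem=58
  op24 P3: load  L1 → I/O/I/S on L1; bus BusRd; mem=58
  op25 P0: load  L3 → S/I/S/O on L3; bus BusRd; mem=80
  op26 P2: store L1 := 40 → I/I/M/I on L1; bus BusRdX Flush; mem=91
  op27 P0: store L4 := 37 → M/I/I/I on L4; bus BusRdX Flush; mem=26
  op28 P2: store L0 := 72 → I/I/M/I on L0; bus BusRdX; mem=0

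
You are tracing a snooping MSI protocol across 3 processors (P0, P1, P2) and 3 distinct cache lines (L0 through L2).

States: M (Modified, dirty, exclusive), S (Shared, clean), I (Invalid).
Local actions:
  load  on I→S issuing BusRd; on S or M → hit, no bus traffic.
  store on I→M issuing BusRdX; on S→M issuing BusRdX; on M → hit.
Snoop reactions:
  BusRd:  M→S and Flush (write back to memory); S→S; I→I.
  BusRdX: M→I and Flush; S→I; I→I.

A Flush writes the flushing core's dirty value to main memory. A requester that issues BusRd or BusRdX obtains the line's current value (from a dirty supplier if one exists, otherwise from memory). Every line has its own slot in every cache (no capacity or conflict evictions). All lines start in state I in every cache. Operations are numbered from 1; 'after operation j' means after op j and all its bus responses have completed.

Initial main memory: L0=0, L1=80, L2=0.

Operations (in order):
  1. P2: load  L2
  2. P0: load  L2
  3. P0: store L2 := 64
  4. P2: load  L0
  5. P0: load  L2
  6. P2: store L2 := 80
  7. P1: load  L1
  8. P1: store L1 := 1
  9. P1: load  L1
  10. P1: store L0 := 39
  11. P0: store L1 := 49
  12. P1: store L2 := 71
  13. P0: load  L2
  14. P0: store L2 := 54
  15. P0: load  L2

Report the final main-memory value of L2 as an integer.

memory[L2] = 71

1. P2: load  L2  bus=[BusRd]  L2: P0=I P1=I P2=S  mem[L2]=0
2. P0: load  L2  bus=[BusRd]  L2: P0=S P1=I P2=S  mem[L2]=0
3. P0: store L2 := 64  bus=[BusRdX]  L2: P0=M P1=I P2=I  mem[L2]=0
4. P2: load  L0  bus=[BusRd]  L0: P0=I P1=I P2=S  mem[L0]=0
5. P0: load  L2  bus=[-]  L2: P0=M P1=I P2=I  mem[L2]=0
6. P2: store L2 := 80  bus=[BusRdX,Flush]  L2: P0=I P1=I P2=M  mem[L2]=64
7. P1: load  L1  bus=[BusRd]  L1: P0=I P1=S P2=I  mem[L1]=80
8. P1: store L1 := 1  bus=[BusRdX]  L1: P0=I P1=M P2=I  mem[L1]=80
9. P1: load  L1  bus=[-]  L1: P0=I P1=M P2=I  mem[L1]=80
10. P1: store L0 := 39  bus=[BusRdX]  L0: P0=I P1=M P2=I  mem[L0]=0
11. P0: store L1 := 49  bus=[BusRdX,Flush]  L1: P0=M P1=I P2=I  mem[L1]=1
12. P1: store L2 := 71  bus=[BusRdX,Flush]  L2: P0=I P1=M P2=I  mem[L2]=80
13. P0: load  L2  bus=[BusRd,Flush]  L2: P0=S P1=S P2=I  mem[L2]=71
14. P0: store L2 := 54  bus=[BusRdX]  L2: P0=M P1=I P2=I  mem[L2]=71
15. P0: load  L2  bus=[-]  L2: P0=M P1=I P2=I  mem[L2]=71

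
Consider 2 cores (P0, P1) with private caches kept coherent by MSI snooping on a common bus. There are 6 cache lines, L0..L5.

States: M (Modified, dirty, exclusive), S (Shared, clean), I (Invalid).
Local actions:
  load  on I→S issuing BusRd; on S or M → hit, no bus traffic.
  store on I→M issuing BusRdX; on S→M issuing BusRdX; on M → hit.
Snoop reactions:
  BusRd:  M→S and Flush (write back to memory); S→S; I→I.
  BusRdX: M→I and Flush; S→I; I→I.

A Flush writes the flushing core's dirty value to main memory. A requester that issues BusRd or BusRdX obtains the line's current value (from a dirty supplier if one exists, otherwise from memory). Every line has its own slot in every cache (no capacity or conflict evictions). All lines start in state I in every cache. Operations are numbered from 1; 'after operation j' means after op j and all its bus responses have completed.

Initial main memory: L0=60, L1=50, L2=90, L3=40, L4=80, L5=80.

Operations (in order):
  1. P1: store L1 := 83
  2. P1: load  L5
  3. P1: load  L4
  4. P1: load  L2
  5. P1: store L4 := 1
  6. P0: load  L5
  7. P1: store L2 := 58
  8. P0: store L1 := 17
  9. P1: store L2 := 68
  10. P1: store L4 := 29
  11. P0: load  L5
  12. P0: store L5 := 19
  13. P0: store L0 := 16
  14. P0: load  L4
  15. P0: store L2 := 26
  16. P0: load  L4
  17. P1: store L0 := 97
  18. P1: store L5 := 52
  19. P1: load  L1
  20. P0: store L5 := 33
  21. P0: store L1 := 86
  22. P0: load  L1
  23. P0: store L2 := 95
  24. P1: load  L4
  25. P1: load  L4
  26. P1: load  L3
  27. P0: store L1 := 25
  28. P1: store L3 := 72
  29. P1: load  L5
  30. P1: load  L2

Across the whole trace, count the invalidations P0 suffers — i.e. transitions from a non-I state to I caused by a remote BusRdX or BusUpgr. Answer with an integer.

1. P1: store L1 := 83  bus=[BusRdX]  L1: P0=I P1=M  mem[L1]=50
2. P1: load  L5  bus=[BusRd]  L5: P0=I P1=S  mem[L5]=80
3. P1: load  L4  bus=[BusRd]  L4: P0=I P1=S  mem[L4]=80
4. P1: load  L2  bus=[BusRd]  L2: P0=I P1=S  mem[L2]=90
5. P1: store L4 := 1  bus=[BusRdX]  L4: P0=I P1=M  mem[L4]=80
6. P0: load  L5  bus=[BusRd]  L5: P0=S P1=S  mem[L5]=80
7. P1: store L2 := 58  bus=[BusRdX]  L2: P0=I P1=M  mem[L2]=90
8. P0: store L1 := 17  bus=[BusRdX,Flush]  L1: P0=M P1=I  mem[L1]=83
9. P1: store L2 := 68  bus=[-]  L2: P0=I P1=M  mem[L2]=90
10. P1: store L4 := 29  bus=[-]  L4: P0=I P1=M  mem[L4]=80
11. P0: load  L5  bus=[-]  L5: P0=S P1=S  mem[L5]=80
12. P0: store L5 := 19  bus=[BusRdX]  L5: P0=M P1=I  mem[L5]=80
13. P0: store L0 := 16  bus=[BusRdX]  L0: P0=M P1=I  mem[L0]=60
14. P0: load  L4  bus=[BusRd,Flush]  L4: P0=S P1=S  mem[L4]=29
15. P0: store L2 := 26  bus=[BusRdX,Flush]  L2: P0=M P1=I  mem[L2]=68
16. P0: load  L4  bus=[-]  L4: P0=S P1=S  mem[L4]=29
17. P1: store L0 := 97  bus=[BusRdX,Flush]  L0: P0=I P1=M  mem[L0]=16
18. P1: store L5 := 52  bus=[BusRdX,Flush]  L5: P0=I P1=M  mem[L5]=19
19. P1: load  L1  bus=[BusRd,Flush]  L1: P0=S P1=S  mem[L1]=17
20. P0: store L5 := 33  bus=[BusRdX,Flush]  L5: P0=M P1=I  mem[L5]=52
21. P0: store L1 := 86  bus=[BusRdX]  L1: P0=M P1=I  mem[L1]=17
22. P0: load  L1  bus=[-]  L1: P0=M P1=I  mem[L1]=17
23. P0: store L2 := 95  bus=[-]  L2: P0=M P1=I  mem[L2]=68
24. P1: load  L4  bus=[-]  L4: P0=S P1=S  mem[L4]=29
25. P1: load  L4  bus=[-]  L4: P0=S P1=S  mem[L4]=29
26. P1: load  L3  bus=[BusRd]  L3: P0=I P1=S  mem[L3]=40
27. P0: store L1 := 25  bus=[-]  L1: P0=M P1=I  mem[L1]=17
28. P1: store L3 := 72  bus=[BusRdX]  L3: P0=I P1=M  mem[L3]=40
29. P1: load  L5  bus=[BusRd,Flush]  L5: P0=S P1=S  mem[L5]=33
30. P1: load  L2  bus=[BusRd,Flush]  L2: P0=S P1=S  mem[L2]=95

invalidations = 2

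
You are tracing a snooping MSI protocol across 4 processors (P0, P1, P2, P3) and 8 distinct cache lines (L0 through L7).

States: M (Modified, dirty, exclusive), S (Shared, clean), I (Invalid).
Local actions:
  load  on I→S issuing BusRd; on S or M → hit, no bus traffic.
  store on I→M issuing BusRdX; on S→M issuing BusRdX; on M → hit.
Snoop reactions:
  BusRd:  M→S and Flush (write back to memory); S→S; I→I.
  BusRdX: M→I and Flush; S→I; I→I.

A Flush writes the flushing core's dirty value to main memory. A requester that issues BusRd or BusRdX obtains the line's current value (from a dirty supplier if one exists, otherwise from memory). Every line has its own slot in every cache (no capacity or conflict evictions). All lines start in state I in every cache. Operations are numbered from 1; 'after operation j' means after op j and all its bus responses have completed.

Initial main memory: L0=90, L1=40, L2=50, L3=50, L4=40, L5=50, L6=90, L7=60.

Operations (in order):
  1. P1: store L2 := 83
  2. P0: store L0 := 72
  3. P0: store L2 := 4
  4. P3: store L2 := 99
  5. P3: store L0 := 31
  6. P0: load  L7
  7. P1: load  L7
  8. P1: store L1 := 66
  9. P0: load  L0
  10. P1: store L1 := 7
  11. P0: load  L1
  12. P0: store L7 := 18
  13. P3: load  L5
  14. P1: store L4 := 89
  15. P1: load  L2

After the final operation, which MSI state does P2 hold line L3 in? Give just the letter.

state = I

1. P1: store L2 := 83  bus=[BusRdX]  L2: P0=I P1=M P2=I P3=I  mem[L2]=50
2. P0: store L0 := 72  bus=[BusRdX]  L0: P0=M P1=I P2=I P3=I  mem[L0]=90
3. P0: store L2 := 4  bus=[BusRdX,Flush]  L2: P0=M P1=I P2=I P3=I  mem[L2]=83
4. P3: store L2 := 99  bus=[BusRdX,Flush]  L2: P0=I P1=I P2=I P3=M  mem[L2]=4
5. P3: store L0 := 31  bus=[BusRdX,Flush]  L0: P0=I P1=I P2=I P3=M  mem[L0]=72
6. P0: load  L7  bus=[BusRd]  L7: P0=S P1=I P2=I P3=I  mem[L7]=60
7. P1: load  L7  bus=[BusRd]  L7: P0=S P1=S P2=I P3=I  mem[L7]=60
8. P1: store L1 := 66  bus=[BusRdX]  L1: P0=I P1=M P2=I P3=I  mem[L1]=40
9. P0: load  L0  bus=[BusRd,Flush]  L0: P0=S P1=I P2=I P3=S  mem[L0]=31
10. P1: store L1 := 7  bus=[-]  L1: P0=I P1=M P2=I P3=I  mem[L1]=40
11. P0: load  L1  bus=[BusRd,Flush]  L1: P0=S P1=S P2=I P3=I  mem[L1]=7
12. P0: store L7 := 18  bus=[BusRdX]  L7: P0=M P1=I P2=I P3=I  mem[L7]=60
13. P3: load  L5  bus=[BusRd]  L5: P0=I P1=I P2=I P3=S  mem[L5]=50
14. P1: store L4 := 89  bus=[BusRdX]  L4: P0=I P1=M P2=I P3=I  mem[L4]=40
15. P1: load  L2  bus=[BusRd,Flush]  L2: P0=I P1=S P2=I P3=S  mem[L2]=99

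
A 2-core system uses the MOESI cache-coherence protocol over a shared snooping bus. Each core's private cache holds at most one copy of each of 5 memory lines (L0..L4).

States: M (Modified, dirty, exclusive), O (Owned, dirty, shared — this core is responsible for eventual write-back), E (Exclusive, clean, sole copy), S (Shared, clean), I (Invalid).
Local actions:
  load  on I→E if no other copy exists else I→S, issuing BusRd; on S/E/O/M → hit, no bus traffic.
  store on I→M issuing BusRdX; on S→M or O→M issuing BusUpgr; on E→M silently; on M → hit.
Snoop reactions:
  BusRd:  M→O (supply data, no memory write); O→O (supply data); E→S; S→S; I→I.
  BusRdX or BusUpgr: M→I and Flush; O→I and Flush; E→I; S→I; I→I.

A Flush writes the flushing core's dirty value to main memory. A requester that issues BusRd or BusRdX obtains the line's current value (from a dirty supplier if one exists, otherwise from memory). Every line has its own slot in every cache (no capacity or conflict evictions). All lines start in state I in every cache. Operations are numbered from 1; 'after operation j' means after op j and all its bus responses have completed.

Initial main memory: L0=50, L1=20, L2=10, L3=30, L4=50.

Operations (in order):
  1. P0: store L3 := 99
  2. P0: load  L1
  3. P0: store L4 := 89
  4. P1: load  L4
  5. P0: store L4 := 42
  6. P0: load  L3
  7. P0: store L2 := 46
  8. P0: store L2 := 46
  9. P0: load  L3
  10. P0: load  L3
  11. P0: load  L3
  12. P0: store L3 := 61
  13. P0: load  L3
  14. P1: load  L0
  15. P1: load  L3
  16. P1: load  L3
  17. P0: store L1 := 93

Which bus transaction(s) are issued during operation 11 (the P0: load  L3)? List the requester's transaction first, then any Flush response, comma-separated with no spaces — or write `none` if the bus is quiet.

  op1 P0: store L3 := 99 → M/I on L3; bus BusRdX; mem=30
  op2 P0: load  L1 → E/I on L1; bus BusRd; mem=20
  op3 P0: store L4 := 89 → M/I on L4; bus BusRdX; mem=50
  op4 P1: load  L4 → O/S on L4; bus BusRd; mem=50
  op5 P0: store L4 := 42 → M/I on L4; bus BusUpgr; mem=50
  op6 P0: load  L3 → M/I on L3; bus (none); mem=30
  op7 P0: store L2 := 46 → M/I on L2; bus BusRdX; mem=10
  op8 P0: store L2 := 46 → M/I on L2; bus (none); mem=10
  op9 P0: load  L3 → M/I on L3; bus (none); mem=30
  op10 P0: load  L3 → M/I on L3; bus (none); mem=30
  op11 P0: load  L3 → M/I on L3; bus (none); mem=30
  op12 P0: store L3 := 61 → M/I on L3; bus (none); mem=30
  op13 P0: load  L3 → M/I on L3; bus (none); mem=30
  op14 P1: load  L0 → I/E on L0; bus BusRd; mem=50
  op15 P1: load  L3 → O/S on L3; bus BusRd; mem=30
  op16 P1: load  L3 → O/S on L3; bus (none); mem=30
  op17 P0: store L1 := 93 → M/I on L1; bus (none); mem=20

bus = none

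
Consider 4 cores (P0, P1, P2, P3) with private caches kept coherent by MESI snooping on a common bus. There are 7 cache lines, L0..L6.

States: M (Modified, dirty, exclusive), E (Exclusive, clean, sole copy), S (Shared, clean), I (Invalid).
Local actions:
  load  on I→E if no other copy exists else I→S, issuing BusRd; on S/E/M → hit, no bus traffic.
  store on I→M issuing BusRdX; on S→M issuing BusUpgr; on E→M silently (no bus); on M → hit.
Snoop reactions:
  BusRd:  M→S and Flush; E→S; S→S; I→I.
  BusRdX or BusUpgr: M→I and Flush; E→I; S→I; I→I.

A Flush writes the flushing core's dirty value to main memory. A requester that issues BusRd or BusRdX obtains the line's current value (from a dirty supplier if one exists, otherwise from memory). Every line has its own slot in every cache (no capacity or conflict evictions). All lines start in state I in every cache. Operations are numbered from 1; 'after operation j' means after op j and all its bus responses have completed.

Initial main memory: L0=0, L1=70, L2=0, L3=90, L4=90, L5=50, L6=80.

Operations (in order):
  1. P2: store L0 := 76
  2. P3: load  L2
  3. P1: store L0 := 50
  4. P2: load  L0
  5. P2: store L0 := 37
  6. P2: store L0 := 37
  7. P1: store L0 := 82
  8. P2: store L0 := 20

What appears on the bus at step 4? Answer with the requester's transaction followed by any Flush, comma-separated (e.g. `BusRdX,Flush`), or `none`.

step 1: P2: store L0 := 76  ⟶  IIMI  (L0)  txn=BusRdX  M[L0]=0
step 2: P3: load  L2  ⟶  IIIE  (L2)  txn=BusRd  M[L2]=0
step 3: P1: store L0 := 50  ⟶  IMII  (L0)  txn=BusRdX+Flush  M[L0]=76
step 4: P2: load  L0  ⟶  ISSI  (L0)  txn=BusRd+Flush  M[L0]=50
step 5: P2: store L0 := 37  ⟶  IIMI  (L0)  txn=BusUpgr  M[L0]=50
step 6: P2: store L0 := 37  ⟶  IIMI  (L0)  txn=∅  M[L0]=50
step 7: P1: store L0 := 82  ⟶  IMII  (L0)  txn=BusRdX+Flush  M[L0]=37
step 8: P2: store L0 := 20  ⟶  IIMI  (L0)  txn=BusRdX+Flush  M[L0]=82

bus = BusRd,Flush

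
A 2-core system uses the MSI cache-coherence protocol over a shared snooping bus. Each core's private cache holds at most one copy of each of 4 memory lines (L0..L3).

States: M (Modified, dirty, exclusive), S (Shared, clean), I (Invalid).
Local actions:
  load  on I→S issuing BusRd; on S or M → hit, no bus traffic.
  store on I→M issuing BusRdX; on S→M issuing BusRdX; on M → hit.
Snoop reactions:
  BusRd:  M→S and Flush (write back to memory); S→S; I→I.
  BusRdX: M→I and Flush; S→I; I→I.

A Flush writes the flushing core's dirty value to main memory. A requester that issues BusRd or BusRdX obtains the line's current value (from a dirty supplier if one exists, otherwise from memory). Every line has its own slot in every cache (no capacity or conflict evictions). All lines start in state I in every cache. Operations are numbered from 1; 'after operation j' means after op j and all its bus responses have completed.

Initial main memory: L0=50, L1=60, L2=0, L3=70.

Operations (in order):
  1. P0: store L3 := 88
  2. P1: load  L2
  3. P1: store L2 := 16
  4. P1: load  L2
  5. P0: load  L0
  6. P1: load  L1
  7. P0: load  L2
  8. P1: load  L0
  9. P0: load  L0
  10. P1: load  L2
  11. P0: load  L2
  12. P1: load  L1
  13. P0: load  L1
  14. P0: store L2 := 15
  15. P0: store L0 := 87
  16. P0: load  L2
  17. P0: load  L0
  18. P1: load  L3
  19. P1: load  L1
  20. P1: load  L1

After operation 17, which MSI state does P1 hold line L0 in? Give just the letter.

[1] P0: store L3 := 88 | P0:M(88), P1:I | bus: BusRdX
[2] P1: load  L2 | P0:I, P1:S(0) | bus: BusRd
[3] P1: store L2 := 16 | P0:I, P1:M(16) | bus: BusRdX
[4] P1: load  L2 | P0:I, P1:M(16) | bus: none
[5] P0: load  L0 | P0:S(50), P1:I | bus: BusRd
[6] P1: load  L1 | P0:I, P1:S(60) | bus: BusRd
[7] P0: load  L2 | P0:S(16), P1:S(16) | bus: BusRd,Flush
[8] P1: load  L0 | P0:S(50), P1:S(50) | bus: BusRd
[9] P0: load  L0 | P0:S(50), P1:S(50) | bus: none
[10] P1: load  L2 | P0:S(16), P1:S(16) | bus: none
[11] P0: load  L2 | P0:S(16), P1:S(16) | bus: none
[12] P1: load  L1 | P0:I, P1:S(60) | bus: none
[13] P0: load  L1 | P0:S(60), P1:S(60) | bus: BusRd
[14] P0: store L2 := 15 | P0:M(15), P1:I | bus: BusRdX
[15] P0: store L0 := 87 | P0:M(87), P1:I | bus: BusRdX
[16] P0: load  L2 | P0:M(15), P1:I | bus: none
[17] P0: load  L0 | P0:M(87), P1:I | bus: none
[18] P1: load  L3 | P0:S(88), P1:S(88) | bus: BusRd,Flush
[19] P1: load  L1 | P0:S(60), P1:S(60) | bus: none
[20] P1: load  L1 | P0:S(60), P1:S(60) | bus: none

state = I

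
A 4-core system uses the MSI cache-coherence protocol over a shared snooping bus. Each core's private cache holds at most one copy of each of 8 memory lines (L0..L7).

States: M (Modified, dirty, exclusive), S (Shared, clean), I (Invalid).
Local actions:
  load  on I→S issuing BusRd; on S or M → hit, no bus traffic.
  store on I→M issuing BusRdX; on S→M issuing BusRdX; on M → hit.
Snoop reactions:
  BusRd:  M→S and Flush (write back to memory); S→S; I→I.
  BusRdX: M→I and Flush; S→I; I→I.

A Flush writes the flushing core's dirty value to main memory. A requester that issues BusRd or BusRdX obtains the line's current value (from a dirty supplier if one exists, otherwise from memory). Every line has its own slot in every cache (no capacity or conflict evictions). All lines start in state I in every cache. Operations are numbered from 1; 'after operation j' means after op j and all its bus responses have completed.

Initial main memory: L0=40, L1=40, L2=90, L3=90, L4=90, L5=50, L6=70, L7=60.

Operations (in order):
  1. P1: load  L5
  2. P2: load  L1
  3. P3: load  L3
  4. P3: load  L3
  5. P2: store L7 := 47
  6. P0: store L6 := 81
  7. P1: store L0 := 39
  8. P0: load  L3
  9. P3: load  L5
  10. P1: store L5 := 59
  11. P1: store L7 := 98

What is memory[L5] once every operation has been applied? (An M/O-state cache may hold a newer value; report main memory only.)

memory[L5] = 50

1. P1: load  L5  bus=[BusRd]  L5: P0=I P1=S P2=I P3=I  mem[L5]=50
2. P2: load  L1  bus=[BusRd]  L1: P0=I P1=I P2=S P3=I  mem[L1]=40
3. P3: load  L3  bus=[BusRd]  L3: P0=I P1=I P2=I P3=S  mem[L3]=90
4. P3: load  L3  bus=[-]  L3: P0=I P1=I P2=I P3=S  mem[L3]=90
5. P2: store L7 := 47  bus=[BusRdX]  L7: P0=I P1=I P2=M P3=I  mem[L7]=60
6. P0: store L6 := 81  bus=[BusRdX]  L6: P0=M P1=I P2=I P3=I  mem[L6]=70
7. P1: store L0 := 39  bus=[BusRdX]  L0: P0=I P1=M P2=I P3=I  mem[L0]=40
8. P0: load  L3  bus=[BusRd]  L3: P0=S P1=I P2=I P3=S  mem[L3]=90
9. P3: load  L5  bus=[BusRd]  L5: P0=I P1=S P2=I P3=S  mem[L5]=50
10. P1: store L5 := 59  bus=[BusRdX]  L5: P0=I P1=M P2=I P3=I  mem[L5]=50
11. P1: store L7 := 98  bus=[BusRdX,Flush]  L7: P0=I P1=M P2=I P3=I  mem[L7]=47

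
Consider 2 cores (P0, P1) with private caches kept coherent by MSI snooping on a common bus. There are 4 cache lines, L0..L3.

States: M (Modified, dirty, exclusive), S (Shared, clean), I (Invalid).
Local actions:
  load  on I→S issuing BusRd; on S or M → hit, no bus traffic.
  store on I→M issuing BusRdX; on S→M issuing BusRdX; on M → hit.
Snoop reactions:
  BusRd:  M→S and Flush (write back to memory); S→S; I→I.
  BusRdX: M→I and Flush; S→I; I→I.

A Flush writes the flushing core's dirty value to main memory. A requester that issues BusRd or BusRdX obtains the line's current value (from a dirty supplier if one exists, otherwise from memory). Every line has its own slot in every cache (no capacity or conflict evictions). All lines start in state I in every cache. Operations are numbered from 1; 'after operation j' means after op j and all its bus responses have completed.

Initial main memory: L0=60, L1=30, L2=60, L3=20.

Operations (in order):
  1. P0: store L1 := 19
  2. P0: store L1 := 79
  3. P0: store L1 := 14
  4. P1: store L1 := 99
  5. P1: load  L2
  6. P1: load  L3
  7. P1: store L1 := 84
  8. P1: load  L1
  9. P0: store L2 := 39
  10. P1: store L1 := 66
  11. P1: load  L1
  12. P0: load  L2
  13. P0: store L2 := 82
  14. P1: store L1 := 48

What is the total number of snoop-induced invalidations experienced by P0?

  op1 P0: store L1 := 19 → M/I on L1; bus BusRdX; mem=30
  op2 P0: store L1 := 79 → M/I on L1; bus (none); mem=30
  op3 P0: store L1 := 14 → M/I on L1; bus (none); mem=30
  op4 P1: store L1 := 99 → I/M on L1; bus BusRdX Flush; mem=14
  op5 P1: load  L2 → I/S on L2; bus BusRd; mem=60
  op6 P1: load  L3 → I/S on L3; bus BusRd; mem=20
  op7 P1: store L1 := 84 → I/M on L1; bus (none); mem=14
  op8 P1: load  L1 → I/M on L1; bus (none); mem=14
  op9 P0: store L2 := 39 → M/I on L2; bus BusRdX; mem=60
  op10 P1: store L1 := 66 → I/M on L1; bus (none); mem=14
  op11 P1: load  L1 → I/M on L1; bus (none); mem=14
  op12 P0: load  L2 → M/I on L2; bus (none); mem=60
  op13 P0: store L2 := 82 → M/I on L2; bus (none); mem=60
  op14 P1: store L1 := 48 → I/M on L1; bus (none); mem=14

invalidations = 1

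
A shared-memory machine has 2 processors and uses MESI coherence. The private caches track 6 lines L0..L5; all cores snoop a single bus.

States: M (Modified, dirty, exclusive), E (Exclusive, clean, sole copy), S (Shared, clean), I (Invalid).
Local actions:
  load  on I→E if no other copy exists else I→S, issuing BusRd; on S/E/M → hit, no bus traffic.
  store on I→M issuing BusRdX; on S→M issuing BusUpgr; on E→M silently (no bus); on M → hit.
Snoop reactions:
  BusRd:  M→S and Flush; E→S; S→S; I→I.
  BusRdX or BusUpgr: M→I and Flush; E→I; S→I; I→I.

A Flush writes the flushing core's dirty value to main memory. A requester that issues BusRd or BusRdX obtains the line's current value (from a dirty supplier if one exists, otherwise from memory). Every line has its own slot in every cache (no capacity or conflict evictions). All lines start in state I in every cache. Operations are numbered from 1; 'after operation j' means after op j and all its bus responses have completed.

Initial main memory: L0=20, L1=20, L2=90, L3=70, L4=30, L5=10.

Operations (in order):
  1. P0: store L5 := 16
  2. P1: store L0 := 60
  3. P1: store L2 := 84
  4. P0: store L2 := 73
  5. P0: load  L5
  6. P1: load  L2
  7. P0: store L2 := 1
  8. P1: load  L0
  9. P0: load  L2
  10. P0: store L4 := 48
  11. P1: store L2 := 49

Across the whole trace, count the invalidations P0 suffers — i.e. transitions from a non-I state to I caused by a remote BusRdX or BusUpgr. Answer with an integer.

[1] P0: store L5 := 16 | P0:M(16), P1:I | bus: BusRdX
[2] P1: store L0 := 60 | P0:I, P1:M(60) | bus: BusRdX
[3] P1: store L2 := 84 | P0:I, P1:M(84) | bus: BusRdX
[4] P0: store L2 := 73 | P0:M(73), P1:I | bus: BusRdX,Flush
[5] P0: load  L5 | P0:M(16), P1:I | bus: none
[6] P1: load  L2 | P0:S(73), P1:S(73) | bus: BusRd,Flush
[7] P0: store L2 := 1 | P0:M(1), P1:I | bus: BusUpgr
[8] P1: load  L0 | P0:I, P1:M(60) | bus: none
[9] P0: load  L2 | P0:M(1), P1:I | bus: none
[10] P0: store L4 := 48 | P0:M(48), P1:I | bus: BusRdX
[11] P1: store L2 := 49 | P0:I, P1:M(49) | bus: BusRdX,Flush

invalidations = 1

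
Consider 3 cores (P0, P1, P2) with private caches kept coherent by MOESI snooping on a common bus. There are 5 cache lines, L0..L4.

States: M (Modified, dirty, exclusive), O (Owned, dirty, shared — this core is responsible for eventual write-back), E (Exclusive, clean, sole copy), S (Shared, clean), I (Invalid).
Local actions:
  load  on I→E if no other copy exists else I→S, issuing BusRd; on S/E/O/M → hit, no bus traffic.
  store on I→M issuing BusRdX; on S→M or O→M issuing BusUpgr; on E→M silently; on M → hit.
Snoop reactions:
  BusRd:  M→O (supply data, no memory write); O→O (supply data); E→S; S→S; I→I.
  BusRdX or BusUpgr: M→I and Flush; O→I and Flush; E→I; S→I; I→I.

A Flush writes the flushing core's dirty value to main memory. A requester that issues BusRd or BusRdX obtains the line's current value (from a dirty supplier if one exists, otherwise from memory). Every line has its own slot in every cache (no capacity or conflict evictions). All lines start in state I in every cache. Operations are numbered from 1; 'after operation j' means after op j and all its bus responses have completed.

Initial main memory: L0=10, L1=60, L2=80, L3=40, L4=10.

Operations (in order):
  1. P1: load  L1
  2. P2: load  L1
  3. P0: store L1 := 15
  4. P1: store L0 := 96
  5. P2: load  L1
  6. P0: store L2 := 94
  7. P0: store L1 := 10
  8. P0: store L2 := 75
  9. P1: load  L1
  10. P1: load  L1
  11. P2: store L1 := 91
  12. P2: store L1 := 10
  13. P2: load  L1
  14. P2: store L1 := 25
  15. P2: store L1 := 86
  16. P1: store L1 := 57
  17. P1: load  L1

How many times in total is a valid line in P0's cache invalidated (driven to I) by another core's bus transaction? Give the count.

step 1: P1: load  L1  ⟶  IEI  (L1)  txn=BusRd  M[L1]=60
step 2: P2: load  L1  ⟶  ISS  (L1)  txn=BusRd  M[L1]=60
step 3: P0: store L1 := 15  ⟶  MII  (L1)  txn=BusRdX  M[L1]=60
step 4: P1: store L0 := 96  ⟶  IMI  (L0)  txn=BusRdX  M[L0]=10
step 5: P2: load  L1  ⟶  OIS  (L1)  txn=BusRd  M[L1]=60
step 6: P0: store L2 := 94  ⟶  MII  (L2)  txn=BusRdX  M[L2]=80
step 7: P0: store L1 := 10  ⟶  MII  (L1)  txn=BusUpgr  M[L1]=60
step 8: P0: store L2 := 75  ⟶  MII  (L2)  txn=∅  M[L2]=80
step 9: P1: load  L1  ⟶  OSI  (L1)  txn=BusRd  M[L1]=60
step 10: P1: load  L1  ⟶  OSI  (L1)  txn=∅  M[L1]=60
step 11: P2: store L1 := 91  ⟶  IIM  (L1)  txn=BusRdX+Flush  M[L1]=10
step 12: P2: store L1 := 10  ⟶  IIM  (L1)  txn=∅  M[L1]=10
step 13: P2: load  L1  ⟶  IIM  (L1)  txn=∅  M[L1]=10
step 14: P2: store L1 := 25  ⟶  IIM  (L1)  txn=∅  M[L1]=10
step 15: P2: store L1 := 86  ⟶  IIM  (L1)  txn=∅  M[L1]=10
step 16: P1: store L1 := 57  ⟶  IMI  (L1)  txn=BusRdX+Flush  M[L1]=86
step 17: P1: load  L1  ⟶  IMI  (L1)  txn=∅  M[L1]=86

invalidations = 1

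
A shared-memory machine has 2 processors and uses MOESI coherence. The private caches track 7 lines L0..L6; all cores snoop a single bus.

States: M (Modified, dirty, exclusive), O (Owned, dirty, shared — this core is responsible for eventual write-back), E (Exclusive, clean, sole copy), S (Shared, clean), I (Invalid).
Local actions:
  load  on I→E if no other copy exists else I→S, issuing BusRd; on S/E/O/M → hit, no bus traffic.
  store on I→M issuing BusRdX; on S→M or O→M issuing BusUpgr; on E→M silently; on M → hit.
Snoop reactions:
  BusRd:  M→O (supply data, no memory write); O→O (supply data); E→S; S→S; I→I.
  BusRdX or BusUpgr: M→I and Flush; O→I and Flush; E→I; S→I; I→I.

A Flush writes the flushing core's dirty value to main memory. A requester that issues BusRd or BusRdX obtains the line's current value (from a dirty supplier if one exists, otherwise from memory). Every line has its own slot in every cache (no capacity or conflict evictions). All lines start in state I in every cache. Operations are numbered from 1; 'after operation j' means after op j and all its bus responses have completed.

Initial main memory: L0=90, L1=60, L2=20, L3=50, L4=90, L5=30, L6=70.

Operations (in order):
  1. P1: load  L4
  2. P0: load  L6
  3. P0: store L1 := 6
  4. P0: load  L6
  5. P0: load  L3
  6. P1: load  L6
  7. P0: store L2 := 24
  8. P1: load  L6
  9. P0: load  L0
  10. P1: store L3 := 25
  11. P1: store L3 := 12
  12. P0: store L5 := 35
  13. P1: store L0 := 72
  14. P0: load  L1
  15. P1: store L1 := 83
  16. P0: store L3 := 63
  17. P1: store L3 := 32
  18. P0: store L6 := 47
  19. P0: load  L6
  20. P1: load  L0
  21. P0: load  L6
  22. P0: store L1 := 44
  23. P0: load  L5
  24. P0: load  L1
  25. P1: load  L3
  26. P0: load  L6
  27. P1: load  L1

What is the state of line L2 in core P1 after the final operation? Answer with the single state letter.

step 1: P1: load  L4  ⟶  IE  (L4)  txn=BusRd  M[L4]=90
step 2: P0: load  L6  ⟶  EI  (L6)  txn=BusRd  M[L6]=70
step 3: P0: store L1 := 6  ⟶  MI  (L1)  txn=BusRdX  M[L1]=60
step 4: P0: load  L6  ⟶  EI  (L6)  txn=∅  M[L6]=70
step 5: P0: load  L3  ⟶  EI  (L3)  txn=BusRd  M[L3]=50
step 6: P1: load  L6  ⟶  SS  (L6)  txn=BusRd  M[L6]=70
step 7: P0: store L2 := 24  ⟶  MI  (L2)  txn=BusRdX  M[L2]=20
step 8: P1: load  L6  ⟶  SS  (L6)  txn=∅  M[L6]=70
step 9: P0: load  L0  ⟶  EI  (L0)  txn=BusRd  M[L0]=90
step 10: P1: store L3 := 25  ⟶  IM  (L3)  txn=BusRdX  M[L3]=50
step 11: P1: store L3 := 12  ⟶  IM  (L3)  txn=∅  M[L3]=50
step 12: P0: store L5 := 35  ⟶  MI  (L5)  txn=BusRdX  M[L5]=30
step 13: P1: store L0 := 72  ⟶  IM  (L0)  txn=BusRdX  M[L0]=90
step 14: P0: load  L1  ⟶  MI  (L1)  txn=∅  M[L1]=60
step 15: P1: store L1 := 83  ⟶  IM  (L1)  txn=BusRdX+Flush  M[L1]=6
step 16: P0: store L3 := 63  ⟶  MI  (L3)  txn=BusRdX+Flush  M[L3]=12
step 17: P1: store L3 := 32  ⟶  IM  (L3)  txn=BusRdX+Flush  M[L3]=63
step 18: P0: store L6 := 47  ⟶  MI  (L6)  txn=BusUpgr  M[L6]=70
step 19: P0: load  L6  ⟶  MI  (L6)  txn=∅  M[L6]=70
step 20: P1: load  L0  ⟶  IM  (L0)  txn=∅  M[L0]=90
step 21: P0: load  L6  ⟶  MI  (L6)  txn=∅  M[L6]=70
step 22: P0: store L1 := 44  ⟶  MI  (L1)  txn=BusRdX+Flush  M[L1]=83
step 23: P0: load  L5  ⟶  MI  (L5)  txn=∅  M[L5]=30
step 24: P0: load  L1  ⟶  MI  (L1)  txn=∅  M[L1]=83
step 25: P1: load  L3  ⟶  IM  (L3)  txn=∅  M[L3]=63
step 26: P0: load  L6  ⟶  MI  (L6)  txn=∅  M[L6]=70
step 27: P1: load  L1  ⟶  OS  (L1)  txn=BusRd  M[L1]=83

state = I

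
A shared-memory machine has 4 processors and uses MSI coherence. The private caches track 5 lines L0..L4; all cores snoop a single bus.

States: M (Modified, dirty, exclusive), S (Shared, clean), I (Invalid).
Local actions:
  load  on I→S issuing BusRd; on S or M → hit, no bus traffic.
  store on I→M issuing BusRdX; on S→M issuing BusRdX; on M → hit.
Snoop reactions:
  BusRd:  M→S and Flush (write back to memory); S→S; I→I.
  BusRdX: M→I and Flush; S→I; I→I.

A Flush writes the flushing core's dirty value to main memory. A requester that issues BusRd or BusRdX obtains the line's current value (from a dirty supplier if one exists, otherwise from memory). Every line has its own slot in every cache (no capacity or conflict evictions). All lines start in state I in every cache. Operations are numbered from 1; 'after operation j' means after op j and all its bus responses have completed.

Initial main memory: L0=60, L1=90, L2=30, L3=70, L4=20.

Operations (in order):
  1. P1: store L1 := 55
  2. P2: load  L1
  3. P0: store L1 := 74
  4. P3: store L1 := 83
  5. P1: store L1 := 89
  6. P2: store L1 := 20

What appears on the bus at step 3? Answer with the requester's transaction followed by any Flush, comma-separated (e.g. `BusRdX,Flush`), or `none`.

bus = BusRdX

  op1 P1: store L1 := 55 → I/M/I/I on L1; bus BusRdX; mem=90
  op2 P2: load  L1 → I/S/S/I on L1; bus BusRd Flush; mem=55
  op3 P0: store L1 := 74 → M/I/I/I on L1; bus BusRdX; mem=55
  op4 P3: store L1 := 83 → I/I/I/M on L1; bus BusRdX Flush; mem=74
  op5 P1: store L1 := 89 → I/M/I/I on L1; bus BusRdX Flush; mem=83
  op6 P2: store L1 := 20 → I/I/M/I on L1; bus BusRdX Flush; mem=89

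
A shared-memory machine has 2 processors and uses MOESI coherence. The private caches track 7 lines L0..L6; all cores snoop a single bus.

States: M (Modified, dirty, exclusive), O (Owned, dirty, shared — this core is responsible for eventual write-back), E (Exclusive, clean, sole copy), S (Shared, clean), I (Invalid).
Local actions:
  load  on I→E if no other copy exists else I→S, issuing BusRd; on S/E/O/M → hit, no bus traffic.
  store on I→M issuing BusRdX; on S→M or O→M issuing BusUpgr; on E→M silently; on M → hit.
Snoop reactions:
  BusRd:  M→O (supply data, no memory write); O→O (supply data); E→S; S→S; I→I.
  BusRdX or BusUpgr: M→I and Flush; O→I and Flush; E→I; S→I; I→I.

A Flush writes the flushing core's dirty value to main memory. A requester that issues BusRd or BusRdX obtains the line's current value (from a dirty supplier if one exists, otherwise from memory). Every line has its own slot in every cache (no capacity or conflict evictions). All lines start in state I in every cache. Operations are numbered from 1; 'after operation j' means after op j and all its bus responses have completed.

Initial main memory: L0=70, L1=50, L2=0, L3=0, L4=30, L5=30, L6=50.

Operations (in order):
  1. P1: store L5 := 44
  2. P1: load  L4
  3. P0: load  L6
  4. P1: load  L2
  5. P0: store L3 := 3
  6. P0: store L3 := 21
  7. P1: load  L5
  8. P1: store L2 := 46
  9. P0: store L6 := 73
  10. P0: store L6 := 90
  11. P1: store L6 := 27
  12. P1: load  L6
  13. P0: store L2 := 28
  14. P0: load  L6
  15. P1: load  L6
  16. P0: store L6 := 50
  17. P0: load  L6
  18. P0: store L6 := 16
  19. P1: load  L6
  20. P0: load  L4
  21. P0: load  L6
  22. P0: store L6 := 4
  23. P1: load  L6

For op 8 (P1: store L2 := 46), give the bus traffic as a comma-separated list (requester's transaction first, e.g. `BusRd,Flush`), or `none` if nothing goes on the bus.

  op1 P1: store L5 := 44 → I/M on L5; bus BusRdX; mem=30
  op2 P1: load  L4 → I/E on L4; bus BusRd; mem=30
  op3 P0: load  L6 → E/I on L6; bus BusRd; mem=50
  op4 P1: load  L2 → I/E on L2; bus BusRd; mem=0
  op5 P0: store L3 := 3 → M/I on L3; bus BusRdX; mem=0
  op6 P0: store L3 := 21 → M/I on L3; bus (none); mem=0
  op7 P1: load  L5 → I/M on L5; bus (none); mem=30
  op8 P1: store L2 := 46 → I/M on L2; bus (none); mem=0
  op9 P0: store L6 := 73 → M/I on L6; bus (none); mem=50
  op10 P0: store L6 := 90 → M/I on L6; bus (none); mem=50
  op11 P1: store L6 := 27 → I/M on L6; bus BusRdX Flush; mem=90
  op12 P1: load  L6 → I/M on L6; bus (none); mem=90
  op13 P0: store L2 := 28 → M/I on L2; bus BusRdX Flush; mem=46
  op14 P0: load  L6 → S/O on L6; bus BusRd; mem=90
  op15 P1: load  L6 → S/O on L6; bus (none); mem=90
  op16 P0: store L6 := 50 → M/I on L6; bus BusUpgr Flush; mem=27
  op17 P0: load  L6 → M/I on L6; bus (none); mem=27
  op18 P0: store L6 := 16 → M/I on L6; bus (none); mem=27
  op19 P1: load  L6 → O/S on L6; bus BusRd; mem=27
  op20 P0: load  L4 → S/S on L4; bus BusRd; mem=30
  op21 P0: load  L6 → O/S on L6; bus (none); mem=27
  op22 P0: store L6 := 4 → M/I on L6; bus BusUpgr; mem=27
  op23 P1: load  L6 → O/S on L6; bus BusRd; mem=27

bus = none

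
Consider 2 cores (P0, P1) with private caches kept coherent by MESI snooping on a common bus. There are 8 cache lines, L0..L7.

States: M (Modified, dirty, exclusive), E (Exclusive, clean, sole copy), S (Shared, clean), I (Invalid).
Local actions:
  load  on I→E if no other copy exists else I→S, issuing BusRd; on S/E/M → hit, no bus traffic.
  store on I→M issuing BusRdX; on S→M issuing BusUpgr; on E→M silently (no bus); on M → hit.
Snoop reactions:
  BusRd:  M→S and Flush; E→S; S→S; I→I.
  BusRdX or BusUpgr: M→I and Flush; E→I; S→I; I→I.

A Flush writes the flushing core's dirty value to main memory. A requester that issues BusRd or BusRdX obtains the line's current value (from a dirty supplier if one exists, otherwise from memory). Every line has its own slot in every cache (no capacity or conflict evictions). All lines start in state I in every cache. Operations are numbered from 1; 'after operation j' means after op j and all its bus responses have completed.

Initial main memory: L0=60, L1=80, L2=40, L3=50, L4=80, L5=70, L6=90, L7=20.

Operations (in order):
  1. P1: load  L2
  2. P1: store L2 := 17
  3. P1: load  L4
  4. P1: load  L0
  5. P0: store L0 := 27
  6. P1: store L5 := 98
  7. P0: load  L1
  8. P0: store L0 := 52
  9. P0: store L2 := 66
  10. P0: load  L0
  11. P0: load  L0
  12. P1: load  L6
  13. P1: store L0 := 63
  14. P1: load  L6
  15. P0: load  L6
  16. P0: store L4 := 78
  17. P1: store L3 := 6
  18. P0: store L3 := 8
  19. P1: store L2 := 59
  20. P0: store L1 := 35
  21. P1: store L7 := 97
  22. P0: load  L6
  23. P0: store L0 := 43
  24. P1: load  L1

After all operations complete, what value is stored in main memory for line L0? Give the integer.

memory[L0] = 63

step 1: P1: load  L2  ⟶  IE  (L2)  txn=BusRd  M[L2]=40
step 2: P1: store L2 := 17  ⟶  IM  (L2)  txn=∅  M[L2]=40
step 3: P1: load  L4  ⟶  IE  (L4)  txn=BusRd  M[L4]=80
step 4: P1: load  L0  ⟶  IE  (L0)  txn=BusRd  M[L0]=60
step 5: P0: store L0 := 27  ⟶  MI  (L0)  txn=BusRdX  M[L0]=60
step 6: P1: store L5 := 98  ⟶  IM  (L5)  txn=BusRdX  M[L5]=70
step 7: P0: load  L1  ⟶  EI  (L1)  txn=BusRd  M[L1]=80
step 8: P0: store L0 := 52  ⟶  MI  (L0)  txn=∅  M[L0]=60
step 9: P0: store L2 := 66  ⟶  MI  (L2)  txn=BusRdX+Flush  M[L2]=17
step 10: P0: load  L0  ⟶  MI  (L0)  txn=∅  M[L0]=60
step 11: P0: load  L0  ⟶  MI  (L0)  txn=∅  M[L0]=60
step 12: P1: load  L6  ⟶  IE  (L6)  txn=BusRd  M[L6]=90
step 13: P1: store L0 := 63  ⟶  IM  (L0)  txn=BusRdX+Flush  M[L0]=52
step 14: P1: load  L6  ⟶  IE  (L6)  txn=∅  M[L6]=90
step 15: P0: load  L6  ⟶  SS  (L6)  txn=BusRd  M[L6]=90
step 16: P0: store L4 := 78  ⟶  MI  (L4)  txn=BusRdX  M[L4]=80
step 17: P1: store L3 := 6  ⟶  IM  (L3)  txn=BusRdX  M[L3]=50
step 18: P0: store L3 := 8  ⟶  MI  (L3)  txn=BusRdX+Flush  M[L3]=6
step 19: P1: store L2 := 59  ⟶  IM  (L2)  txn=BusRdX+Flush  M[L2]=66
step 20: P0: store L1 := 35  ⟶  MI  (L1)  txn=∅  M[L1]=80
step 21: P1: store L7 := 97  ⟶  IM  (L7)  txn=BusRdX  M[L7]=20
step 22: P0: load  L6  ⟶  SS  (L6)  txn=∅  M[L6]=90
step 23: P0: store L0 := 43  ⟶  MI  (L0)  txn=BusRdX+Flush  M[L0]=63
step 24: P1: load  L1  ⟶  SS  (L1)  txn=BusRd+Flush  M[L1]=35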